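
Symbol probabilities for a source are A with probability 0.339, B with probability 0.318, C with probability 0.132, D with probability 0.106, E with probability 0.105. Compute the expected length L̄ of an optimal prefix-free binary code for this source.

Repeatedly combine the two least-probable nodes; the expected code length is the sum of the merged weights.
merge 21/200 + 53/500 → 211/1000
merge 33/250 + 211/1000 → 343/1000
merge 159/500 + 339/1000 → 657/1000
merge 343/1000 + 657/1000 → 1
L = 211/1000 + 343/1000 + 657/1000 + 1 = 2211/1000 = 2.211 bits/symbol.

2.211 bits/symbol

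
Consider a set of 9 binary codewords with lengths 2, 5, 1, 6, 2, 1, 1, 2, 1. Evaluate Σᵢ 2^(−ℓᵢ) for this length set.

2.796875

With common denominator 2^6 = 64: Σ 2^(−ℓᵢ) = 16/64 + 2/64 + 32/64 + 1/64 + 16/64 + 32/64 + 32/64 + 16/64 + 32/64 = 179/64 = 2.796875.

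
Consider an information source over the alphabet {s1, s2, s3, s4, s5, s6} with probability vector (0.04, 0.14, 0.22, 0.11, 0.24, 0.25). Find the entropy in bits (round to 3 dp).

H = −Σ pᵢ log₂ pᵢ.
−0.04·log₂(0.04) = 0.1858
−0.14·log₂(0.14) = 0.3971
−0.22·log₂(0.22) = 0.4806
−0.11·log₂(0.11) = 0.3503
−0.24·log₂(0.24) = 0.4941
−0.25·log₂(0.25) = 0.5000
Sum ≈ 2.4079 → 2.408 bits.

2.408 bits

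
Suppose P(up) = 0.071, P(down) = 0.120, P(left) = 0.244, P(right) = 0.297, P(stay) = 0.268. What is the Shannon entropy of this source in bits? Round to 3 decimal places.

H = −Σ pᵢ log₂ pᵢ.
−0.071·log₂(0.071) = 0.2709
−0.120·log₂(0.120) = 0.3671
−0.244·log₂(0.244) = 0.4966
−0.297·log₂(0.297) = 0.5202
−0.268·log₂(0.268) = 0.5091
Sum ≈ 2.1639 → 2.164 bits.

2.164 bits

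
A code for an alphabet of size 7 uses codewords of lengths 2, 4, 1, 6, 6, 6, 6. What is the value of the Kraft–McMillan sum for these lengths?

With common denominator 2^6 = 64: Σ 2^(−ℓᵢ) = 16/64 + 4/64 + 32/64 + 1/64 + 1/64 + 1/64 + 1/64 = 56/64 = 0.875.

0.875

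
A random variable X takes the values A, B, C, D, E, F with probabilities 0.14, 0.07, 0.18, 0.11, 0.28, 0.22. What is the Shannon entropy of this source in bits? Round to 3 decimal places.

2.456 bits

H = −Σ pᵢ log₂ pᵢ.
−0.14·log₂(0.14) = 0.3971
−0.07·log₂(0.07) = 0.2686
−0.18·log₂(0.18) = 0.4453
−0.11·log₂(0.11) = 0.3503
−0.28·log₂(0.28) = 0.5142
−0.22·log₂(0.22) = 0.4806
Sum ≈ 2.4561 → 2.456 bits.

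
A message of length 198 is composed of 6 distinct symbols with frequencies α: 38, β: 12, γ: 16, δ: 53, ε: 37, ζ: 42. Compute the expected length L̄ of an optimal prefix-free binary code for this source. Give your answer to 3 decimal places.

Probabilities are the counts divided by 198.
Repeatedly combine the two least-probable nodes; the expected code length is the sum of the merged weights.
merge 2/33 + 8/99 → 14/99
merge 14/99 + 37/198 → 65/198
merge 19/99 + 7/33 → 40/99
merge 53/198 + 65/198 → 59/99
merge 40/99 + 59/99 → 1
L = 14/99 + 65/198 + 40/99 + 59/99 + 1 = 163/66 ≈ 2.470 bits/symbol.

2.470 bits/symbol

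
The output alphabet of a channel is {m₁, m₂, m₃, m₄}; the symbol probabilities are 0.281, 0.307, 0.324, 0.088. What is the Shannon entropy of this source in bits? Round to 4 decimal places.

H = −Σ pᵢ log₂ pᵢ.
−0.281·log₂(0.281) = 0.5146
−0.307·log₂(0.307) = 0.5230
−0.324·log₂(0.324) = 0.5268
−0.088·log₂(0.088) = 0.3086
Sum ≈ 1.8730 → 1.8730 bits.

1.8730 bits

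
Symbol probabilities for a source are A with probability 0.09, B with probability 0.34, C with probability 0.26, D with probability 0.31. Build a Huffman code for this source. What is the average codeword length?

2 bits/symbol

Repeatedly combine the two least-probable nodes; the expected code length is the sum of the merged weights.
merge 9/100 + 13/50 → 7/20
merge 31/100 + 17/50 → 13/20
merge 7/20 + 13/20 → 1
L = 7/20 + 13/20 + 1 = 2 bits/symbol.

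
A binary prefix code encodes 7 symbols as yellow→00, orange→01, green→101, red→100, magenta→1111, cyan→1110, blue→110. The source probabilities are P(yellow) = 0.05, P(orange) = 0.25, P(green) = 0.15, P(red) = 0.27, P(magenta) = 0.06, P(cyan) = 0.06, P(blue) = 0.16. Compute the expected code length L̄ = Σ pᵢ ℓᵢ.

2.82 bits/symbol

L̄ = Σ pᵢ·ℓᵢ = 0.05·2 + 0.25·2 + 0.15·3 + 0.27·3 + 0.06·4 + 0.06·4 + 0.16·3 = 2.82 bits/symbol.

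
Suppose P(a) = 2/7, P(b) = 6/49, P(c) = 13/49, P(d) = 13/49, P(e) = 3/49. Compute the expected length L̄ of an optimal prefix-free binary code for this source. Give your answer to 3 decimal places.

Repeatedly combine the two least-probable nodes; the expected code length is the sum of the merged weights.
merge 3/49 + 6/49 → 9/49
merge 9/49 + 13/49 → 22/49
merge 13/49 + 2/7 → 27/49
merge 22/49 + 27/49 → 1
L = 9/49 + 22/49 + 27/49 + 1 = 107/49 ≈ 2.184 bits/symbol.

2.184 bits/symbol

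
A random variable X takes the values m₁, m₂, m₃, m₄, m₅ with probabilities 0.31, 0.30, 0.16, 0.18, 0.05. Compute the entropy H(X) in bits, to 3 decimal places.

H = −Σ pᵢ log₂ pᵢ.
−0.31·log₂(0.31) = 0.5238
−0.30·log₂(0.30) = 0.5211
−0.16·log₂(0.16) = 0.4230
−0.18·log₂(0.18) = 0.4453
−0.05·log₂(0.05) = 0.2161
Sum ≈ 2.1293 → 2.129 bits.

2.129 bits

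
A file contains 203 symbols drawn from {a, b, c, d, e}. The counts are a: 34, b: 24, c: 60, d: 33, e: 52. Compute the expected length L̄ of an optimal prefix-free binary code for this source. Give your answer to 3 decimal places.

2.281 bits/symbol

Probabilities are the counts divided by 203.
Repeatedly combine the two least-probable nodes; the expected code length is the sum of the merged weights.
merge 24/203 + 33/203 → 57/203
merge 34/203 + 52/203 → 86/203
merge 57/203 + 60/203 → 117/203
merge 86/203 + 117/203 → 1
L = 57/203 + 86/203 + 117/203 + 1 = 463/203 ≈ 2.281 bits/symbol.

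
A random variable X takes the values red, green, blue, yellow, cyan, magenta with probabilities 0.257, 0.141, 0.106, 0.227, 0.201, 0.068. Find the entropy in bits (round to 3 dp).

2.460 bits

H = −Σ pᵢ log₂ pᵢ.
−0.257·log₂(0.257) = 0.5038
−0.141·log₂(0.141) = 0.3985
−0.106·log₂(0.106) = 0.3432
−0.227·log₂(0.227) = 0.4856
−0.201·log₂(0.201) = 0.4653
−0.068·log₂(0.068) = 0.2637
Sum ≈ 2.4601 → 2.460 bits.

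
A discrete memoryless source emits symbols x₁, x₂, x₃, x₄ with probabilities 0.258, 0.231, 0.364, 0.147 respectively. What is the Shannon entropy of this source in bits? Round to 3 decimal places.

1.930 bits

H = −Σ pᵢ log₂ pᵢ.
−0.258·log₂(0.258) = 0.5043
−0.231·log₂(0.231) = 0.4883
−0.364·log₂(0.364) = 0.5307
−0.147·log₂(0.147) = 0.4066
Sum ≈ 1.9299 → 1.930 bits.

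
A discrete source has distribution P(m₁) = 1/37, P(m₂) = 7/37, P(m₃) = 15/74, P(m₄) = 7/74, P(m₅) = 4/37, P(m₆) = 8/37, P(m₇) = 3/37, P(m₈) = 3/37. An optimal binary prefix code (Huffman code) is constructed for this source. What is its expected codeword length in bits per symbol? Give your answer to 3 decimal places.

Repeatedly combine the two least-probable nodes; the expected code length is the sum of the merged weights.
merge 1/37 + 3/37 → 4/37
merge 3/37 + 7/74 → 13/74
merge 4/37 + 4/37 → 8/37
merge 13/74 + 7/37 → 27/74
merge 15/74 + 8/37 → 31/74
merge 8/37 + 27/74 → 43/74
merge 31/74 + 43/74 → 1
L = 4/37 + 13/74 + 8/37 + 27/74 + 31/74 + 43/74 + 1 = 106/37 ≈ 2.865 bits/symbol.

2.865 bits/symbol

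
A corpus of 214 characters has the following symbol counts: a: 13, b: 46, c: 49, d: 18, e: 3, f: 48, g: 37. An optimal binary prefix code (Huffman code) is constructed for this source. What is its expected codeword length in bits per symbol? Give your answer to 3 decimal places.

Probabilities are the counts divided by 214.
Repeatedly combine the two least-probable nodes; the expected code length is the sum of the merged weights.
merge 3/214 + 13/214 → 8/107
merge 8/107 + 9/107 → 17/107
merge 17/107 + 37/214 → 71/214
merge 23/107 + 24/107 → 47/107
merge 49/214 + 71/214 → 60/107
merge 47/107 + 60/107 → 1
L = 8/107 + 17/107 + 71/214 + 47/107 + 60/107 + 1 = 549/214 ≈ 2.565 bits/symbol.

2.565 bits/symbol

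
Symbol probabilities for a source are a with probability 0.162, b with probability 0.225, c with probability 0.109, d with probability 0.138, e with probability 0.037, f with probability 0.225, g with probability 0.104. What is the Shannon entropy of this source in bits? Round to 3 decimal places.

2.652 bits

H = −Σ pᵢ log₂ pᵢ.
−0.162·log₂(0.162) = 0.4254
−0.225·log₂(0.225) = 0.4842
−0.109·log₂(0.109) = 0.3485
−0.138·log₂(0.138) = 0.3943
−0.037·log₂(0.037) = 0.1760
−0.225·log₂(0.225) = 0.4842
−0.104·log₂(0.104) = 0.3396
Sum ≈ 2.6522 → 2.652 bits.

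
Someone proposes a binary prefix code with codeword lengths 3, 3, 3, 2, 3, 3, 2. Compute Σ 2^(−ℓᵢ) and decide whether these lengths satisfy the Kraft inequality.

With common denominator 2^3 = 8: Σ 2^(−ℓᵢ) = 1/8 + 1/8 + 1/8 + 2/8 + 1/8 + 1/8 + 2/8 = 9/8 = 1.125.
Kraft's inequality requires Σ ≤ 1; here Σ = 1.125 > 1, so no such prefix code exists.

1.125; no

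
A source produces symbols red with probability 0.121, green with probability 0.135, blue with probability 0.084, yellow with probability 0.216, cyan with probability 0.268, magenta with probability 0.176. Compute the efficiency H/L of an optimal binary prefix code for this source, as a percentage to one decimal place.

Entropy H = −Σ p log₂ p ≈ 2.4866 bits.
Huffman merges: 21/250+121/1000→41/200; 27/200+22/125→311/1000; 41/200+27/125→421/1000; 67/250+311/1000→579/1000; 421/1000+579/1000→1. L = 629/250 ≈ 2.5160.
Efficiency = H/L = 2.4866/2.5160 = 98.8%.

98.8%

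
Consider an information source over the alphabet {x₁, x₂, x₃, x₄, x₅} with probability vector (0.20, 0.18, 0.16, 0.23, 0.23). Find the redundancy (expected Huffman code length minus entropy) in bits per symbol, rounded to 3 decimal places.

0.032 bits

Entropy H = −Σ p log₂ p ≈ 2.3080 bits.
Huffman merges: 4/25+9/50→17/50; 1/5+23/100→43/100; 23/100+17/50→57/100; 43/100+57/100→1. L = 117/50 ≈ 2.3400.
L − H = 2.3400 − 2.3080 = 0.032 bits.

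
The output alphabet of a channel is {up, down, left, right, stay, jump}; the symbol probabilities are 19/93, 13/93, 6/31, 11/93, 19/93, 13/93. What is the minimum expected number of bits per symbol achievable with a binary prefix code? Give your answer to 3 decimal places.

2.591 bits/symbol

Repeatedly combine the two least-probable nodes; the expected code length is the sum of the merged weights.
merge 11/93 + 13/93 → 8/31
merge 13/93 + 6/31 → 1/3
merge 19/93 + 19/93 → 38/93
merge 8/31 + 1/3 → 55/93
merge 38/93 + 55/93 → 1
L = 8/31 + 1/3 + 38/93 + 55/93 + 1 = 241/93 ≈ 2.591 bits/symbol.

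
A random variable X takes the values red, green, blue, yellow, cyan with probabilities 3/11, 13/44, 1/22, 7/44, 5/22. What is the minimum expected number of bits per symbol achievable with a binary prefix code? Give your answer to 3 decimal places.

Repeatedly combine the two least-probable nodes; the expected code length is the sum of the merged weights.
merge 1/22 + 7/44 → 9/44
merge 9/44 + 5/22 → 19/44
merge 3/11 + 13/44 → 25/44
merge 19/44 + 25/44 → 1
L = 9/44 + 19/44 + 25/44 + 1 = 97/44 ≈ 2.205 bits/symbol.

2.205 bits/symbol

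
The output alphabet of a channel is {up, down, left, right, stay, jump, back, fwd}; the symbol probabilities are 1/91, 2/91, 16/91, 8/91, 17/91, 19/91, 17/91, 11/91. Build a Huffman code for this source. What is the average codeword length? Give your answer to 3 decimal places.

Repeatedly combine the two least-probable nodes; the expected code length is the sum of the merged weights.
merge 1/91 + 2/91 → 3/91
merge 3/91 + 8/91 → 11/91
merge 11/91 + 11/91 → 22/91
merge 16/91 + 17/91 → 33/91
merge 17/91 + 19/91 → 36/91
merge 22/91 + 33/91 → 55/91
merge 36/91 + 55/91 → 1
L = 3/91 + 11/91 + 22/91 + 33/91 + 36/91 + 55/91 + 1 = 251/91 ≈ 2.758 bits/symbol.

2.758 bits/symbol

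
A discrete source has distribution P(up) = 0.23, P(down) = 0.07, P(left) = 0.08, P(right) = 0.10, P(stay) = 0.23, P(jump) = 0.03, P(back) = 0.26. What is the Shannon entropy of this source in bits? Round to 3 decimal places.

2.525 bits

H = −Σ pᵢ log₂ pᵢ.
−0.23·log₂(0.23) = 0.4877
−0.07·log₂(0.07) = 0.2686
−0.08·log₂(0.08) = 0.2915
−0.10·log₂(0.10) = 0.3322
−0.23·log₂(0.23) = 0.4877
−0.03·log₂(0.03) = 0.1518
−0.26·log₂(0.26) = 0.5053
Sum ≈ 2.5246 → 2.525 bits.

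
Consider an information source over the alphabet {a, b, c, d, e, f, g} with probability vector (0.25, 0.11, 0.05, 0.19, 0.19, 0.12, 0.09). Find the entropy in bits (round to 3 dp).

2.657 bits

H = −Σ pᵢ log₂ pᵢ.
−0.25·log₂(0.25) = 0.5000
−0.11·log₂(0.11) = 0.3503
−0.05·log₂(0.05) = 0.2161
−0.19·log₂(0.19) = 0.4552
−0.19·log₂(0.19) = 0.4552
−0.12·log₂(0.12) = 0.3671
−0.09·log₂(0.09) = 0.3127
Sum ≈ 2.6566 → 2.657 bits.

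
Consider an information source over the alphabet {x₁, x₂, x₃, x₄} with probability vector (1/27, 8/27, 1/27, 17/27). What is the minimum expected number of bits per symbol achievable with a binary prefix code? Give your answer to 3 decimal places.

1.444 bits/symbol

Repeatedly combine the two least-probable nodes; the expected code length is the sum of the merged weights.
merge 1/27 + 1/27 → 2/27
merge 2/27 + 8/27 → 10/27
merge 10/27 + 17/27 → 1
L = 2/27 + 10/27 + 1 = 13/9 ≈ 1.444 bits/symbol.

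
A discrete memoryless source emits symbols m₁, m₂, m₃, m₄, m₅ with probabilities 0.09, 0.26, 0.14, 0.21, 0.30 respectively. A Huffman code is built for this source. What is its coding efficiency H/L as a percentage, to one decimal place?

Entropy H = −Σ p log₂ p ≈ 2.2090 bits.
Huffman merges: 9/100+7/50→23/100; 21/100+23/100→11/25; 13/50+3/10→14/25; 11/25+14/25→1. L = 223/100 ≈ 2.2300.
Efficiency = H/L = 2.2090/2.2300 = 99.1%.

99.1%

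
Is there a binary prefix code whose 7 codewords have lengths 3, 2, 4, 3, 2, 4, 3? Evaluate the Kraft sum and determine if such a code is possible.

1; yes

With common denominator 2^4 = 16: Σ 2^(−ℓᵢ) = 2/16 + 4/16 + 1/16 + 2/16 + 4/16 + 1/16 + 2/16 = 16/16 = 1.
Kraft's inequality requires Σ ≤ 1; here Σ = 1 ≤ 1, so such a prefix code exists.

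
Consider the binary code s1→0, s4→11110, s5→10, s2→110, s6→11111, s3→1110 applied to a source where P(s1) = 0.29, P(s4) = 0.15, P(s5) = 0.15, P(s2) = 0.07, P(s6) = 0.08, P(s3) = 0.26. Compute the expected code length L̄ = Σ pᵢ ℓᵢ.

2.99 bits/symbol

L̄ = Σ pᵢ·ℓᵢ = 0.29·1 + 0.15·5 + 0.15·2 + 0.07·3 + 0.08·5 + 0.26·4 = 2.99 bits/symbol.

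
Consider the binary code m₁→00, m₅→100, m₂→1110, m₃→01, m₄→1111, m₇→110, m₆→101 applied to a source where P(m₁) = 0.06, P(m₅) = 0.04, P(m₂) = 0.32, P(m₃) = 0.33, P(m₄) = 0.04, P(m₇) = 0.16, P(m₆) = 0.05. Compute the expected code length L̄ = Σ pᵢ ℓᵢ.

L̄ = Σ pᵢ·ℓᵢ = 0.06·2 + 0.04·3 + 0.32·4 + 0.33·2 + 0.04·4 + 0.16·3 + 0.05·3 = 2.97 bits/symbol.

2.97 bits/symbol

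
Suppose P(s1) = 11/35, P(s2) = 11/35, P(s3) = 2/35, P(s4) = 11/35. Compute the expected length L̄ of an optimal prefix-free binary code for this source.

Repeatedly combine the two least-probable nodes; the expected code length is the sum of the merged weights.
merge 2/35 + 11/35 → 13/35
merge 11/35 + 11/35 → 22/35
merge 13/35 + 22/35 → 1
L = 13/35 + 22/35 + 1 = 2 bits/symbol.

2 bits/symbol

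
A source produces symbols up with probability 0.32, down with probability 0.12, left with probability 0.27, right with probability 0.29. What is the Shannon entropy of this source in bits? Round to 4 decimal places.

H = −Σ pᵢ log₂ pᵢ.
−0.32·log₂(0.32) = 0.5260
−0.12·log₂(0.12) = 0.3671
−0.27·log₂(0.27) = 0.5100
−0.29·log₂(0.29) = 0.5179
Sum ≈ 1.9210 → 1.9210 bits.

1.9210 bits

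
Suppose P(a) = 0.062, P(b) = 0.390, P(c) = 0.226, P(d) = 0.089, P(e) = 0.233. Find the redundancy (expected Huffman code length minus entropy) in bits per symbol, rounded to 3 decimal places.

0.074 bits

Entropy H = −Σ p log₂ p ≈ 2.0637 bits.
Huffman merges: 31/500+89/1000→151/1000; 151/1000+113/500→377/1000; 233/1000+377/1000→61/100; 39/100+61/100→1. L = 1069/500 ≈ 2.1380.
L − H = 2.1380 − 2.0637 = 0.074 bits.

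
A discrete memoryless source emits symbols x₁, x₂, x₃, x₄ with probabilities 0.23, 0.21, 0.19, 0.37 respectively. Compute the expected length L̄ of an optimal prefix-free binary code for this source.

Repeatedly combine the two least-probable nodes; the expected code length is the sum of the merged weights.
merge 19/100 + 21/100 → 2/5
merge 23/100 + 37/100 → 3/5
merge 2/5 + 3/5 → 1
L = 2/5 + 3/5 + 1 = 2 bits/symbol.

2 bits/symbol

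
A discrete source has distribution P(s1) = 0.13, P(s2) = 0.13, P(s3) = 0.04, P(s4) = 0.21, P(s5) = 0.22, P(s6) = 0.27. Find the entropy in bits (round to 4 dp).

H = −Σ pᵢ log₂ pᵢ.
−0.13·log₂(0.13) = 0.3826
−0.13·log₂(0.13) = 0.3826
−0.04·log₂(0.04) = 0.1858
−0.21·log₂(0.21) = 0.4728
−0.22·log₂(0.22) = 0.4806
−0.27·log₂(0.27) = 0.5100
Sum ≈ 2.4145 → 2.4145 bits.

2.4145 bits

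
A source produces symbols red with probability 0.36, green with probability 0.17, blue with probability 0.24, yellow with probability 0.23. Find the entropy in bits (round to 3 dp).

1.947 bits

H = −Σ pᵢ log₂ pᵢ.
−0.36·log₂(0.36) = 0.5306
−0.17·log₂(0.17) = 0.4346
−0.24·log₂(0.24) = 0.4941
−0.23·log₂(0.23) = 0.4877
Sum ≈ 1.9470 → 1.947 bits.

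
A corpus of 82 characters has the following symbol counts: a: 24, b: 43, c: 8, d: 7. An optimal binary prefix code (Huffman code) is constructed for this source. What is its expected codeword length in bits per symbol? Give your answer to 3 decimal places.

1.659 bits/symbol

Probabilities are the counts divided by 82.
Repeatedly combine the two least-probable nodes; the expected code length is the sum of the merged weights.
merge 7/82 + 4/41 → 15/82
merge 15/82 + 12/41 → 39/82
merge 39/82 + 43/82 → 1
L = 15/82 + 39/82 + 1 = 68/41 ≈ 1.659 bits/symbol.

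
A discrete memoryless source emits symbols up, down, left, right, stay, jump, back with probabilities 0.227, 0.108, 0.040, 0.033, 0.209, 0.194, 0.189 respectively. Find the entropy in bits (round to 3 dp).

2.566 bits

H = −Σ pᵢ log₂ pᵢ.
−0.227·log₂(0.227) = 0.4856
−0.108·log₂(0.108) = 0.3468
−0.040·log₂(0.040) = 0.1858
−0.033·log₂(0.033) = 0.1624
−0.209·log₂(0.209) = 0.4720
−0.194·log₂(0.194) = 0.4590
−0.189·log₂(0.189) = 0.4543
Sum ≈ 2.5658 → 2.566 bits.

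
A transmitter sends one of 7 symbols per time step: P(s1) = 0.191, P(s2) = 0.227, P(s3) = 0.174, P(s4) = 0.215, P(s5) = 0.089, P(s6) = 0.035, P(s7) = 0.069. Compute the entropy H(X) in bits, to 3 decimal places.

H = −Σ pᵢ log₂ pᵢ.
−0.191·log₂(0.191) = 0.4562
−0.227·log₂(0.227) = 0.4856
−0.174·log₂(0.174) = 0.4390
−0.215·log₂(0.215) = 0.4768
−0.089·log₂(0.089) = 0.3106
−0.035·log₂(0.035) = 0.1693
−0.069·log₂(0.069) = 0.2662
Sum ≈ 2.6036 → 2.604 bits.

2.604 bits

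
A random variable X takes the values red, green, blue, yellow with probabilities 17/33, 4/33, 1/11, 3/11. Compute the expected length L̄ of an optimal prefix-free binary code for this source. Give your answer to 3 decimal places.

1.697 bits/symbol

Repeatedly combine the two least-probable nodes; the expected code length is the sum of the merged weights.
merge 1/11 + 4/33 → 7/33
merge 7/33 + 3/11 → 16/33
merge 16/33 + 17/33 → 1
L = 7/33 + 16/33 + 1 = 56/33 ≈ 1.697 bits/symbol.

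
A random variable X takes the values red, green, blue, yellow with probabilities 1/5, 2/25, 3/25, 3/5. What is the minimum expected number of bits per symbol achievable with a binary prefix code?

Repeatedly combine the two least-probable nodes; the expected code length is the sum of the merged weights.
merge 2/25 + 3/25 → 1/5
merge 1/5 + 1/5 → 2/5
merge 2/5 + 3/5 → 1
L = 1/5 + 2/5 + 1 = 8/5 = 1.6 bits/symbol.

1.6 bits/symbol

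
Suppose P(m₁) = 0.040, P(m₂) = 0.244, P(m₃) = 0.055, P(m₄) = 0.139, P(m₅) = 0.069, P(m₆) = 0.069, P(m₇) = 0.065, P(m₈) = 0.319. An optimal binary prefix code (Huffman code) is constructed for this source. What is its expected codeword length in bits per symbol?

Repeatedly combine the two least-probable nodes; the expected code length is the sum of the merged weights.
merge 1/25 + 11/200 → 19/200
merge 13/200 + 69/1000 → 67/500
merge 69/1000 + 19/200 → 41/250
merge 67/500 + 139/1000 → 273/1000
merge 41/250 + 61/250 → 51/125
merge 273/1000 + 319/1000 → 74/125
merge 51/125 + 74/125 → 1
L = 19/200 + 67/500 + 41/250 + 273/1000 + 51/125 + 74/125 + 1 = 1333/500 = 2.666 bits/symbol.

2.666 bits/symbol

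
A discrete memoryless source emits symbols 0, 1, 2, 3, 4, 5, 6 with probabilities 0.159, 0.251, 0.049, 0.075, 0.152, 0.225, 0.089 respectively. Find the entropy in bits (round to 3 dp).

H = −Σ pᵢ log₂ pᵢ.
−0.159·log₂(0.159) = 0.4218
−0.251·log₂(0.251) = 0.5006
−0.049·log₂(0.049) = 0.2132
−0.075·log₂(0.075) = 0.2803
−0.152·log₂(0.152) = 0.4131
−0.225·log₂(0.225) = 0.4842
−0.089·log₂(0.089) = 0.3106
Sum ≈ 2.6238 → 2.624 bits.

2.624 bits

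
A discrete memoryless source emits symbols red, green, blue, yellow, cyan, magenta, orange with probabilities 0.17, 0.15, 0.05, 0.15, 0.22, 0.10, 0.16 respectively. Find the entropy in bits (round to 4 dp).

H = −Σ pᵢ log₂ pᵢ.
−0.17·log₂(0.17) = 0.4346
−0.15·log₂(0.15) = 0.4105
−0.05·log₂(0.05) = 0.2161
−0.15·log₂(0.15) = 0.4105
−0.22·log₂(0.22) = 0.4806
−0.10·log₂(0.10) = 0.3322
−0.16·log₂(0.16) = 0.4230
Sum ≈ 2.7076 → 2.7076 bits.

2.7076 bits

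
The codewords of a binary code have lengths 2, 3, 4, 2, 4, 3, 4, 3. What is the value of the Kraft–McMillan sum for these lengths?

With common denominator 2^4 = 16: Σ 2^(−ℓᵢ) = 4/16 + 2/16 + 1/16 + 4/16 + 1/16 + 2/16 + 1/16 + 2/16 = 17/16 = 1.0625.

1.0625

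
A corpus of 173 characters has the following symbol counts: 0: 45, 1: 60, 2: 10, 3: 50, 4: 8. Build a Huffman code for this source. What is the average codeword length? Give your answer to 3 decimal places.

Probabilities are the counts divided by 173.
Repeatedly combine the two least-probable nodes; the expected code length is the sum of the merged weights.
merge 8/173 + 10/173 → 18/173
merge 18/173 + 45/173 → 63/173
merge 50/173 + 60/173 → 110/173
merge 63/173 + 110/173 → 1
L = 18/173 + 63/173 + 110/173 + 1 = 364/173 ≈ 2.104 bits/symbol.

2.104 bits/symbol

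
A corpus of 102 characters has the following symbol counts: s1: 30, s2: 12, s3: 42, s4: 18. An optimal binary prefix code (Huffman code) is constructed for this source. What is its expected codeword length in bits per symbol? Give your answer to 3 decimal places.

Probabilities are the counts divided by 102.
Repeatedly combine the two least-probable nodes; the expected code length is the sum of the merged weights.
merge 2/17 + 3/17 → 5/17
merge 5/17 + 5/17 → 10/17
merge 7/17 + 10/17 → 1
L = 5/17 + 10/17 + 1 = 32/17 ≈ 1.882 bits/symbol.

1.882 bits/symbol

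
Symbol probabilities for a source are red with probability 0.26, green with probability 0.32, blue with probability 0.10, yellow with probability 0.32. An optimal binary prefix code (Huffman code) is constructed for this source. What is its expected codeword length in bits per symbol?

2 bits/symbol

Repeatedly combine the two least-probable nodes; the expected code length is the sum of the merged weights.
merge 1/10 + 13/50 → 9/25
merge 8/25 + 8/25 → 16/25
merge 9/25 + 16/25 → 1
L = 9/25 + 16/25 + 1 = 2 bits/symbol.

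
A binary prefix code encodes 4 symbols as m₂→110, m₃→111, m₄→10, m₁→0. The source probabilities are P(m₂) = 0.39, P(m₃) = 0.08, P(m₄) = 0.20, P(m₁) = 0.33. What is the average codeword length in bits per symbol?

L̄ = Σ pᵢ·ℓᵢ = 0.39·3 + 0.08·3 + 0.20·2 + 0.33·1 = 2.14 bits/symbol.

2.14 bits/symbol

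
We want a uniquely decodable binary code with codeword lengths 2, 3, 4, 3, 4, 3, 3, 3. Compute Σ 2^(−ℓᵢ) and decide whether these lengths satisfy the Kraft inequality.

1; yes

With common denominator 2^4 = 16: Σ 2^(−ℓᵢ) = 4/16 + 2/16 + 1/16 + 2/16 + 1/16 + 2/16 + 2/16 + 2/16 = 16/16 = 1.
Kraft's inequality requires Σ ≤ 1; here Σ = 1 ≤ 1, so such a prefix code exists.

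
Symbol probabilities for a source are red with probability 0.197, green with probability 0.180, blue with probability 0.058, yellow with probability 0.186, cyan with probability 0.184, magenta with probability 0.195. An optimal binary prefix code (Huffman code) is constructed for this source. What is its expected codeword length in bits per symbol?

2.608 bits/symbol

Repeatedly combine the two least-probable nodes; the expected code length is the sum of the merged weights.
merge 29/500 + 9/50 → 119/500
merge 23/125 + 93/500 → 37/100
merge 39/200 + 197/1000 → 49/125
merge 119/500 + 37/100 → 76/125
merge 49/125 + 76/125 → 1
L = 119/500 + 37/100 + 49/125 + 76/125 + 1 = 326/125 = 2.608 bits/symbol.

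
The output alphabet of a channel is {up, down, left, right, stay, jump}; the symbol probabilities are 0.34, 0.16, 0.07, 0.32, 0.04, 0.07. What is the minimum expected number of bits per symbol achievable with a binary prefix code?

Repeatedly combine the two least-probable nodes; the expected code length is the sum of the merged weights.
merge 1/25 + 7/100 → 11/100
merge 7/100 + 11/100 → 9/50
merge 4/25 + 9/50 → 17/50
merge 8/25 + 17/50 → 33/50
merge 17/50 + 33/50 → 1
L = 11/100 + 9/50 + 17/50 + 33/50 + 1 = 229/100 = 2.29 bits/symbol.

2.29 bits/symbol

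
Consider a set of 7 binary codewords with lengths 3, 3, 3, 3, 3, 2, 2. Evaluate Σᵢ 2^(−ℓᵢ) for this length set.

With common denominator 2^3 = 8: Σ 2^(−ℓᵢ) = 1/8 + 1/8 + 1/8 + 1/8 + 1/8 + 2/8 + 2/8 = 9/8 = 1.125.

1.125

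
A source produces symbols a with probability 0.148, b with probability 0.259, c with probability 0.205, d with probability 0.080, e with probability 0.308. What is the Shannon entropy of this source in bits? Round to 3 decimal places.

2.196 bits

H = −Σ pᵢ log₂ pᵢ.
−0.148·log₂(0.148) = 0.4079
−0.259·log₂(0.259) = 0.5048
−0.205·log₂(0.205) = 0.4687
−0.080·log₂(0.080) = 0.2915
−0.308·log₂(0.308) = 0.5233
Sum ≈ 2.1962 → 2.196 bits.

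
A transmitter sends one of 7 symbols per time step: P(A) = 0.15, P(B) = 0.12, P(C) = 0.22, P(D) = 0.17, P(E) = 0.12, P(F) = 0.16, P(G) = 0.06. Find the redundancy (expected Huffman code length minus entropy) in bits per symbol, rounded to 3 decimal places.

Entropy H = −Σ p log₂ p ≈ 2.7264 bits.
Huffman merges: 3/50+3/25→9/50; 3/25+3/20→27/100; 4/25+17/100→33/100; 9/50+11/50→2/5; 27/100+33/100→3/5; 2/5+3/5→1. L = 139/50 ≈ 2.7800.
L − H = 2.7800 − 2.7264 = 0.054 bits.

0.054 bits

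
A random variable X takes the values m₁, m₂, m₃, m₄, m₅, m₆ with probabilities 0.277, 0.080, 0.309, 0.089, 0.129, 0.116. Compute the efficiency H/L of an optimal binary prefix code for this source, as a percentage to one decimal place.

98.6%

Entropy H = −Σ p log₂ p ≈ 2.3803 bits.
Huffman merges: 2/25+89/1000→169/1000; 29/250+129/1000→49/200; 169/1000+49/200→207/500; 277/1000+309/1000→293/500; 207/500+293/500→1. L = 1207/500 ≈ 2.4140.
Efficiency = H/L = 2.3803/2.4140 = 98.6%.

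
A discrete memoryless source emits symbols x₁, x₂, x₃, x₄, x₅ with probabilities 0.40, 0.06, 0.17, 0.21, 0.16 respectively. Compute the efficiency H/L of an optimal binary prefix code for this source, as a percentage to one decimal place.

Entropy H = −Σ p log₂ p ≈ 2.1027 bits.
Huffman merges: 3/50+4/25→11/50; 17/100+21/100→19/50; 11/50+19/50→3/5; 2/5+3/5→1. L = 11/5 ≈ 2.2000.
Efficiency = H/L = 2.1027/2.2000 = 95.6%.

95.6%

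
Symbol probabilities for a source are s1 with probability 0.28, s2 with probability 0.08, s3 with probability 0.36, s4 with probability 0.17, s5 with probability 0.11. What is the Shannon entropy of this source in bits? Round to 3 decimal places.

H = −Σ pᵢ log₂ pᵢ.
−0.28·log₂(0.28) = 0.5142
−0.08·log₂(0.08) = 0.2915
−0.36·log₂(0.36) = 0.5306
−0.17·log₂(0.17) = 0.4346
−0.11·log₂(0.11) = 0.3503
Sum ≈ 2.1212 → 2.121 bits.

2.121 bits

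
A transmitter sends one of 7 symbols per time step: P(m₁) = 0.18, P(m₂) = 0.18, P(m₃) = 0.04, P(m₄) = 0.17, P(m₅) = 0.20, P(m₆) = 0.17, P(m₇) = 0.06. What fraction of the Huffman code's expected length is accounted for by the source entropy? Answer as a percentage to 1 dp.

Entropy H = −Σ p log₂ p ≈ 2.6535 bits.
Huffman merges: 1/25+3/50→1/10; 1/10+17/100→27/100; 17/100+9/50→7/20; 9/50+1/5→19/50; 27/100+7/20→31/50; 19/50+31/50→1. L = 68/25 ≈ 2.7200.
Efficiency = H/L = 2.6535/2.7200 = 97.6%.

97.6%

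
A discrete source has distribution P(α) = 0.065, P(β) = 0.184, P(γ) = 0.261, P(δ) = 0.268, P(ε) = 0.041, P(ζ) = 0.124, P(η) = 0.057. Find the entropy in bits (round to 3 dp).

H = −Σ pᵢ log₂ pᵢ.
−0.065·log₂(0.065) = 0.2563
−0.184·log₂(0.184) = 0.4494
−0.261·log₂(0.261) = 0.5058
−0.268·log₂(0.268) = 0.5091
−0.041·log₂(0.041) = 0.1889
−0.124·log₂(0.124) = 0.3734
−0.057·log₂(0.057) = 0.2356
Sum ≈ 2.5185 → 2.519 bits.

2.519 bits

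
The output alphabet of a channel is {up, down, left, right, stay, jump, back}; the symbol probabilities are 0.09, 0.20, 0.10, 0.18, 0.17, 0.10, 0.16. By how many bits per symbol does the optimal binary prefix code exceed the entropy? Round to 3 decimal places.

Entropy H = −Σ p log₂ p ≈ 2.7443 bits.
Huffman merges: 9/100+1/10→19/100; 1/10+4/25→13/50; 17/100+9/50→7/20; 19/100+1/5→39/100; 13/50+7/20→61/100; 39/100+61/100→1. L = 14/5 ≈ 2.8000.
L − H = 2.8000 − 2.7443 = 0.056 bits.

0.056 bits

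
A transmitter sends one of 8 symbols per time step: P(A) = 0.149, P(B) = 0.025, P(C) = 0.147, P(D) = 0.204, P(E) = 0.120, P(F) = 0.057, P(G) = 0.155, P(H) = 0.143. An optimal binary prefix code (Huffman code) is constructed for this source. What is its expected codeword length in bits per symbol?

2.878 bits/symbol

Repeatedly combine the two least-probable nodes; the expected code length is the sum of the merged weights.
merge 1/40 + 57/1000 → 41/500
merge 41/500 + 3/25 → 101/500
merge 143/1000 + 147/1000 → 29/100
merge 149/1000 + 31/200 → 38/125
merge 101/500 + 51/250 → 203/500
merge 29/100 + 38/125 → 297/500
merge 203/500 + 297/500 → 1
L = 41/500 + 101/500 + 29/100 + 38/125 + 203/500 + 297/500 + 1 = 1439/500 = 2.878 bits/symbol.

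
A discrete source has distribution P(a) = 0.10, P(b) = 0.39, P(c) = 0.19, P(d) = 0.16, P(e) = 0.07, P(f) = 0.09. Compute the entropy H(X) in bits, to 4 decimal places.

H = −Σ pᵢ log₂ pᵢ.
−0.10·log₂(0.10) = 0.3322
−0.39·log₂(0.39) = 0.5298
−0.19·log₂(0.19) = 0.4552
−0.16·log₂(0.16) = 0.4230
−0.07·log₂(0.07) = 0.2686
−0.09·log₂(0.09) = 0.3127
Sum ≈ 2.3214 → 2.3214 bits.

2.3214 bits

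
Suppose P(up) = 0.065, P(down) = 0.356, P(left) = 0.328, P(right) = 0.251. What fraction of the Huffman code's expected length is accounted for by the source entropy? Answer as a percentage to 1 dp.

92.6%

Entropy H = −Σ p log₂ p ≈ 1.8148 bits.
Huffman merges: 13/200+251/1000→79/250; 79/250+41/125→161/250; 89/250+161/250→1. L = 49/25 ≈ 1.9600.
Efficiency = H/L = 1.8148/1.9600 = 92.6%.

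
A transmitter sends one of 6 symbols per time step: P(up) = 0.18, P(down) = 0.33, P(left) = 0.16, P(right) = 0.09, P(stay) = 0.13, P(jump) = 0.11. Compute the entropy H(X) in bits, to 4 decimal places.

H = −Σ pᵢ log₂ pᵢ.
−0.18·log₂(0.18) = 0.4453
−0.33·log₂(0.33) = 0.5278
−0.16·log₂(0.16) = 0.4230
−0.09·log₂(0.09) = 0.3127
−0.13·log₂(0.13) = 0.3826
−0.11·log₂(0.11) = 0.3503
Sum ≈ 2.4417 → 2.4417 bits.

2.4417 bits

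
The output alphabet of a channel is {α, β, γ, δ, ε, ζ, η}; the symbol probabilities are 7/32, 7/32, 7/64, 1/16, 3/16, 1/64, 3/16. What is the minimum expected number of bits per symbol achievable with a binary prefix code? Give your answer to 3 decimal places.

2.641 bits/symbol

Repeatedly combine the two least-probable nodes; the expected code length is the sum of the merged weights.
merge 1/64 + 1/16 → 5/64
merge 5/64 + 7/64 → 3/16
merge 3/16 + 3/16 → 3/8
merge 3/16 + 7/32 → 13/32
merge 7/32 + 3/8 → 19/32
merge 13/32 + 19/32 → 1
L = 5/64 + 3/16 + 3/8 + 13/32 + 19/32 + 1 = 169/64 ≈ 2.641 bits/symbol.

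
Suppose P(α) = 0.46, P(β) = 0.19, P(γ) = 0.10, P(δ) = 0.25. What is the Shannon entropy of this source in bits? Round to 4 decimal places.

1.8028 bits

H = −Σ pᵢ log₂ pᵢ.
−0.46·log₂(0.46) = 0.5153
−0.19·log₂(0.19) = 0.4552
−0.10·log₂(0.10) = 0.3322
−0.25·log₂(0.25) = 0.5000
Sum ≈ 1.8028 → 1.8028 bits.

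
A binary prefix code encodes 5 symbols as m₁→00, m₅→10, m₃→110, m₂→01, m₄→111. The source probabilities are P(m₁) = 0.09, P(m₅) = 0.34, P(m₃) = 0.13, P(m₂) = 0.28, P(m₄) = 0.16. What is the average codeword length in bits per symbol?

2.29 bits/symbol

L̄ = Σ pᵢ·ℓᵢ = 0.09·2 + 0.34·2 + 0.13·3 + 0.28·2 + 0.16·3 = 2.29 bits/symbol.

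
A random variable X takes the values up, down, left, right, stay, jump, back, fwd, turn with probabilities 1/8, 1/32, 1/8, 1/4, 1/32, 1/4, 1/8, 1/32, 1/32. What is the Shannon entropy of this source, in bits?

Each probability is a power of 1/2, so log₂(1/p) is an integer.
H = Σ p·log₂(1/p) = 1/8·3 + 1/32·5 + 1/8·3 + 1/4·2 + 1/32·5 + 1/4·2 + 1/8·3 + 1/32·5 + 1/32·5 = 2.75 bits.

2.75 bits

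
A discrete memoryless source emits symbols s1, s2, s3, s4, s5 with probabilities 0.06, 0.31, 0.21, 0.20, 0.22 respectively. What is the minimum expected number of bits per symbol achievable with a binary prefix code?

Repeatedly combine the two least-probable nodes; the expected code length is the sum of the merged weights.
merge 3/50 + 1/5 → 13/50
merge 21/100 + 11/50 → 43/100
merge 13/50 + 31/100 → 57/100
merge 43/100 + 57/100 → 1
L = 13/50 + 43/100 + 57/100 + 1 = 113/50 = 2.26 bits/symbol.

2.26 bits/symbol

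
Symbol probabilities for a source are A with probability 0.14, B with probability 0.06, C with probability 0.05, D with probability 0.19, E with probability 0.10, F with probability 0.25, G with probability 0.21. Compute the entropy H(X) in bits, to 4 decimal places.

H = −Σ pᵢ log₂ pᵢ.
−0.14·log₂(0.14) = 0.3971
−0.06·log₂(0.06) = 0.2435
−0.05·log₂(0.05) = 0.2161
−0.19·log₂(0.19) = 0.4552
−0.10·log₂(0.10) = 0.3322
−0.25·log₂(0.25) = 0.5000
−0.21·log₂(0.21) = 0.4728
Sum ≈ 2.6170 → 2.6170 bits.

2.6170 bits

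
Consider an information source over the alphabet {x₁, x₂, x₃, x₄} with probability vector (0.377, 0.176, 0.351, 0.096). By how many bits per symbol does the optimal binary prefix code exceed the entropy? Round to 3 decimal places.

Entropy H = −Σ p log₂ p ≈ 1.8264 bits.
Huffman merges: 12/125+22/125→34/125; 34/125+351/1000→623/1000; 377/1000+623/1000→1. L = 379/200 ≈ 1.8950.
L − H = 1.8950 − 1.8264 = 0.069 bits.

0.069 bits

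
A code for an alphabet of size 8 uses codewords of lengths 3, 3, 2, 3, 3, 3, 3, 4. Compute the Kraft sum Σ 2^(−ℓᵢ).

With common denominator 2^4 = 16: Σ 2^(−ℓᵢ) = 2/16 + 2/16 + 4/16 + 2/16 + 2/16 + 2/16 + 2/16 + 1/16 = 17/16 = 1.0625.

1.0625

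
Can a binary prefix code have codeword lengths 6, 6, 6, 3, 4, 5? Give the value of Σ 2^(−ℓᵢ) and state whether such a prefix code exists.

With common denominator 2^6 = 64: Σ 2^(−ℓᵢ) = 1/64 + 1/64 + 1/64 + 8/64 + 4/64 + 2/64 = 17/64 = 0.265625.
Kraft's inequality requires Σ ≤ 1; here Σ = 0.265625 ≤ 1, so such a prefix code exists.

0.265625; yes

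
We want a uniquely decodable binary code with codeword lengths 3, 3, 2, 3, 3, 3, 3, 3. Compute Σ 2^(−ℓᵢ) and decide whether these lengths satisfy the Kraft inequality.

With common denominator 2^3 = 8: Σ 2^(−ℓᵢ) = 1/8 + 1/8 + 2/8 + 1/8 + 1/8 + 1/8 + 1/8 + 1/8 = 9/8 = 1.125.
Kraft's inequality requires Σ ≤ 1; here Σ = 1.125 > 1, so no such prefix code exists.

1.125; no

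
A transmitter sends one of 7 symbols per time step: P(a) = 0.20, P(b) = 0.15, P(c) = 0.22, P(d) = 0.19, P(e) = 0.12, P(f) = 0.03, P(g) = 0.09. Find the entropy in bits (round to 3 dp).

2.642 bits

H = −Σ pᵢ log₂ pᵢ.
−0.20·log₂(0.20) = 0.4644
−0.15·log₂(0.15) = 0.4105
−0.22·log₂(0.22) = 0.4806
−0.19·log₂(0.19) = 0.4552
−0.12·log₂(0.12) = 0.3671
−0.03·log₂(0.03) = 0.1518
−0.09·log₂(0.09) = 0.3127
Sum ≈ 2.6422 → 2.642 bits.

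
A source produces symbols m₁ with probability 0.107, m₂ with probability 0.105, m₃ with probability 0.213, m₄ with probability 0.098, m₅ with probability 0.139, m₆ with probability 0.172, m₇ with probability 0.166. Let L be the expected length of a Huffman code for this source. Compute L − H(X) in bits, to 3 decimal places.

Entropy H = −Σ p log₂ p ≈ 2.7526 bits.
Huffman merges: 49/500+21/200→203/1000; 107/1000+139/1000→123/500; 83/500+43/250→169/500; 203/1000+213/1000→52/125; 123/500+169/500→73/125; 52/125+73/125→1. L = 2787/1000 ≈ 2.7870.
L − H = 2.7870 − 2.7526 = 0.034 bits.

0.034 bits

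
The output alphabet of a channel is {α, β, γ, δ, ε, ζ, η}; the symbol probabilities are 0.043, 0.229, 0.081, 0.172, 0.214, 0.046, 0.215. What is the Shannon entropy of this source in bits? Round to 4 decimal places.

2.5698 bits

H = −Σ pᵢ log₂ pᵢ.
−0.043·log₂(0.043) = 0.1952
−0.229·log₂(0.229) = 0.4870
−0.081·log₂(0.081) = 0.2937
−0.172·log₂(0.172) = 0.4368
−0.214·log₂(0.214) = 0.4760
−0.046·log₂(0.046) = 0.2043
−0.215·log₂(0.215) = 0.4768
Sum ≈ 2.5698 → 2.5698 bits.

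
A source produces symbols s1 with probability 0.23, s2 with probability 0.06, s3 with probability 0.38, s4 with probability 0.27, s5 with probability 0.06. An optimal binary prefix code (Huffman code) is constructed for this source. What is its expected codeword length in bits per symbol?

2.09 bits/symbol

Repeatedly combine the two least-probable nodes; the expected code length is the sum of the merged weights.
merge 3/50 + 3/50 → 3/25
merge 3/25 + 23/100 → 7/20
merge 27/100 + 7/20 → 31/50
merge 19/50 + 31/50 → 1
L = 3/25 + 7/20 + 31/50 + 1 = 209/100 = 2.09 bits/symbol.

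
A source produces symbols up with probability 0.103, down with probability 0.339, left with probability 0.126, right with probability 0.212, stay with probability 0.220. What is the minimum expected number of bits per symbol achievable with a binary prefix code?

2.229 bits/symbol

Repeatedly combine the two least-probable nodes; the expected code length is the sum of the merged weights.
merge 103/1000 + 63/500 → 229/1000
merge 53/250 + 11/50 → 54/125
merge 229/1000 + 339/1000 → 71/125
merge 54/125 + 71/125 → 1
L = 229/1000 + 54/125 + 71/125 + 1 = 2229/1000 = 2.229 bits/symbol.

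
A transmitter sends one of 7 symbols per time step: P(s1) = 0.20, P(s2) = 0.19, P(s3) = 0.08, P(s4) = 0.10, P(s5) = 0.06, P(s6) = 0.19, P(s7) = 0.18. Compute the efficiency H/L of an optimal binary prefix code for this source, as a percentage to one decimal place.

Entropy H = −Σ p log₂ p ≈ 2.6874 bits.
Huffman merges: 3/50+2/25→7/50; 1/10+7/50→6/25; 9/50+19/100→37/100; 19/100+1/5→39/100; 6/25+37/100→61/100; 39/100+61/100→1. L = 11/4 ≈ 2.7500.
Efficiency = H/L = 2.6874/2.7500 = 97.7%.

97.7%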